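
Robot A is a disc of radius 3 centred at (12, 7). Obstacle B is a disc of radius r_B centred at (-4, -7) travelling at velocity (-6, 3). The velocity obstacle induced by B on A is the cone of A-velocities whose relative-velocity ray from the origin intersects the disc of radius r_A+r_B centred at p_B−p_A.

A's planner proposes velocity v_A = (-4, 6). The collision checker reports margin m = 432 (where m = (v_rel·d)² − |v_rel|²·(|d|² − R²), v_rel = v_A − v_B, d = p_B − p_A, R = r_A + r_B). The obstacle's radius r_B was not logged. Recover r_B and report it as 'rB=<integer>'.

m = 432
d = (-16, -14);  v_rel = (2, 3),  |v_rel|² = 13
v_rel×d = (2)·(-14) − (3)·(-16) = 20
since m = R²·13 − 20²:  R² = (400 + 432) / 13 = 64
R = √64 = 8  ⇒  r_B = 8 − 3 = 5

rB=5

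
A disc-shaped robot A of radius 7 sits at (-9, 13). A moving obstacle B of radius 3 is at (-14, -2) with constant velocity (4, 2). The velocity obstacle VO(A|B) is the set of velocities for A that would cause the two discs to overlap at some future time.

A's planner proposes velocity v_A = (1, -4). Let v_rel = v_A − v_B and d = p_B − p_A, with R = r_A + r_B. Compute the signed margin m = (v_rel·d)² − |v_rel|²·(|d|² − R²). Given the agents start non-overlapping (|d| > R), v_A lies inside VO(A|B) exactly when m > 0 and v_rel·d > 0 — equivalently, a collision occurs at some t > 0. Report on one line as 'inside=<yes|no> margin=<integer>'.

d = (-5, -15),  |d|² = 250;  R = 7+3 = 10,  c = 250−10² = 150
v_rel = (-3, -6),  |v_rel|² = 45;  v_rel·d = (-3)·(-5) + (-6)·(-15) = 105
45·t² − 210·t + 150 = 0  ⇒  m = 105² − 45·150 = 4275
m = 4275 > 0,  v_rel·d = 105 > 0  ⇒  inside

inside=yes margin=4275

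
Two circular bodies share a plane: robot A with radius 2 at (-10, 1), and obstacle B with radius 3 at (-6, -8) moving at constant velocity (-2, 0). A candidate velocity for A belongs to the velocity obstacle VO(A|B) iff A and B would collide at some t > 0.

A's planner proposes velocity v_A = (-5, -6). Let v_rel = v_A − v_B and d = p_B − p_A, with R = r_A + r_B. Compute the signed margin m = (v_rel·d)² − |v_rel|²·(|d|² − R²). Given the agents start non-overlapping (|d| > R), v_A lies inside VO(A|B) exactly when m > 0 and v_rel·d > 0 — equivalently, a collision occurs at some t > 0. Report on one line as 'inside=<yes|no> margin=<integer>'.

d = (4, -9),  |d|² = 97;  R = 2+3 = 5,  c = 97−5² = 72
v_rel = (-3, -6),  |v_rel|² = 45;  v_rel·d = (-3)·(4) + (-6)·(-9) = 42
45·t² − 84·t + 72 = 0  ⇒  m = 42² − 45·72 = -1476
m = -1476 < 0,  v_rel·d = 42 > 0  ⇒  outside

inside=no margin=-1476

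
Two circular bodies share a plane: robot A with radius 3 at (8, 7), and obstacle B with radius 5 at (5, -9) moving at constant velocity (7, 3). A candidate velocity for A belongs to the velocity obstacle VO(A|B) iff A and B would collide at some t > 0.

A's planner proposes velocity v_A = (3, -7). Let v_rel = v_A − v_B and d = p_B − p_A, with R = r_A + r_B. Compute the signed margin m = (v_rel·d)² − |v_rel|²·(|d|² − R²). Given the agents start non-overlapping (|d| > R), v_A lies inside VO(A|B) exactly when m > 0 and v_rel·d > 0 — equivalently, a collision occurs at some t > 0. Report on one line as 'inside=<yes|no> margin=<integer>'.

d = (-3, -16),  |d|² = 265;  R = 3+5 = 8,  c = 265−8² = 201
v_rel = (-4, -10),  |v_rel|² = 116;  v_rel·d = (-4)·(-3) + (-10)·(-16) = 172
116·t² − 344·t + 201 = 0  ⇒  m = 172² − 116·201 = 6268
m = 6268 > 0,  v_rel·d = 172 > 0  ⇒  inside

inside=yes margin=6268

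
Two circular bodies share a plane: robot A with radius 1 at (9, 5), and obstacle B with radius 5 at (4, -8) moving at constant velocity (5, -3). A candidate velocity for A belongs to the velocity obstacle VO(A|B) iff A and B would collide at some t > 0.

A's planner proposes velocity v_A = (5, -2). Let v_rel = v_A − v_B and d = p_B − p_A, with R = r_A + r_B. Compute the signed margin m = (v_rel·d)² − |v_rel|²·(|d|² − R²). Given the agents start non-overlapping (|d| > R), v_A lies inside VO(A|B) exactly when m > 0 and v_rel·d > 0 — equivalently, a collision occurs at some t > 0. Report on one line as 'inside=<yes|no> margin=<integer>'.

d = (-5, -13),  |d|² = 194;  R = 1+5 = 6,  c = 194−6² = 158
v_rel = (0, 1),  |v_rel|² = 1;  v_rel·d = (0)·(-5) + (1)·(-13) = -13
1·t² + 26·t + 158 = 0  ⇒  m = (-13)² − 1·158 = 11
m = 11 > 0,  v_rel·d = -13 < 0  ⇒  outside

inside=no margin=11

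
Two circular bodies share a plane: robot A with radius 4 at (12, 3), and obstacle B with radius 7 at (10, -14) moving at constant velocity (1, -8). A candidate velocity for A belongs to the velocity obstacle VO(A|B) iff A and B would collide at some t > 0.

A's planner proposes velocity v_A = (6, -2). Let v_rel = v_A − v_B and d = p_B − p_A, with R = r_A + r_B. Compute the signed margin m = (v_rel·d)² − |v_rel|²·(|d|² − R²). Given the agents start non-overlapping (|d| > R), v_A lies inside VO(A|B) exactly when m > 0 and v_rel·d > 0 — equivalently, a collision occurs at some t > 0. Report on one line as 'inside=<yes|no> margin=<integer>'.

d = (-2, -17),  |d|² = 293;  R = 4+7 = 11,  c = 293−11² = 172
v_rel = (5, 6),  |v_rel|² = 61;  v_rel·d = (5)·(-2) + (6)·(-17) = -112
61·t² + 224·t + 172 = 0  ⇒  m = (-112)² − 61·172 = 2052
m = 2052 > 0,  v_rel·d = -112 < 0  ⇒  outside

inside=no margin=2052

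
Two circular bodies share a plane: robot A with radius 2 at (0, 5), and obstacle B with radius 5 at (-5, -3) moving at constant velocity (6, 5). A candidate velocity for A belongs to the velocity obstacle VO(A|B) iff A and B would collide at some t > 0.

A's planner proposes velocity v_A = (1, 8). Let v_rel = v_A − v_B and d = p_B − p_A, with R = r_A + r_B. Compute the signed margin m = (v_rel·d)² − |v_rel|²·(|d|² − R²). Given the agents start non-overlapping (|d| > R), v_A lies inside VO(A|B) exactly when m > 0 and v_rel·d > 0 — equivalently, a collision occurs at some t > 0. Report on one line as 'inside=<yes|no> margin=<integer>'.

d = (-5, -8),  |d|² = 89;  R = 2+5 = 7,  c = 89−7² = 40
v_rel = (-5, 3),  |v_rel|² = 34;  v_rel·d = (-5)·(-5) + (3)·(-8) = 1
34·t² − 2·t + 40 = 0  ⇒  m = 1² − 34·40 = -1359
m = -1359 < 0,  v_rel·d = 1 > 0  ⇒  outside

inside=no margin=-1359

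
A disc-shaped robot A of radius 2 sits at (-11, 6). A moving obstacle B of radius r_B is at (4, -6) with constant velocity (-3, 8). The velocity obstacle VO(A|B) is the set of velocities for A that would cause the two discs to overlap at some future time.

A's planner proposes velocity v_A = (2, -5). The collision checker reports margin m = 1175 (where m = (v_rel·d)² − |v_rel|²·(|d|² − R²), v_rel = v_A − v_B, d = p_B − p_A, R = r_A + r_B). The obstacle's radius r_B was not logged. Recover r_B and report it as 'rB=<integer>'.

m = 1175
d = (15, -12);  v_rel = (5, -13),  |v_rel|² = 194
v_rel×d = (5)·(-12) − (-13)·(15) = 135
since m = R²·194 − 135²:  R² = (18225 + 1175) / 194 = 100
R = √100 = 10  ⇒  r_B = 10 − 2 = 8

rB=8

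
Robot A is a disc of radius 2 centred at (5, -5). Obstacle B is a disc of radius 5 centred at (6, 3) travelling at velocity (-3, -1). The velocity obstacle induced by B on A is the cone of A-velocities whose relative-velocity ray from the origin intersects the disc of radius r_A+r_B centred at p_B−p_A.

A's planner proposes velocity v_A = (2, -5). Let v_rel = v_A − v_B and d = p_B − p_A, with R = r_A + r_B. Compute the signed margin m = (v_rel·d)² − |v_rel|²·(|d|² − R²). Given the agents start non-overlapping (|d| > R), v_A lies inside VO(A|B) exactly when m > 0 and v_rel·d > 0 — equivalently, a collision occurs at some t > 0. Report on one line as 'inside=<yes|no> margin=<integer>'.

d = (1, 8),  |d|² = 65;  R = 2+5 = 7,  c = 65−7² = 16
v_rel = (5, -4),  |v_rel|² = 41;  v_rel·d = (5)·(1) + (-4)·(8) = -27
41·t² + 54·t + 16 = 0  ⇒  m = (-27)² − 41·16 = 73
m = 73 > 0,  v_rel·d = -27 < 0  ⇒  outside

inside=no margin=73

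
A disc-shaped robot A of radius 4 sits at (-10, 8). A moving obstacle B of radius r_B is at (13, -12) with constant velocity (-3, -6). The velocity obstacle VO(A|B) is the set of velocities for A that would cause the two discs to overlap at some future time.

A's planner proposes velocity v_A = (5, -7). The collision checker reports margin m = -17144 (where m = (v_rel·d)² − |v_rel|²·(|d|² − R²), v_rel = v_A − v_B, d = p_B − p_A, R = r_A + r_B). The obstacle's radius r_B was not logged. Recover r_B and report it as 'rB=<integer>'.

m = -17144
d = (23, -20);  v_rel = (8, -1),  |v_rel|² = 65
v_rel×d = (8)·(-20) − (-1)·(23) = -137
since m = R²·65 − (-137)²:  R² = (18769 + -17144) / 65 = 25
R = √25 = 5  ⇒  r_B = 5 − 4 = 1

rB=1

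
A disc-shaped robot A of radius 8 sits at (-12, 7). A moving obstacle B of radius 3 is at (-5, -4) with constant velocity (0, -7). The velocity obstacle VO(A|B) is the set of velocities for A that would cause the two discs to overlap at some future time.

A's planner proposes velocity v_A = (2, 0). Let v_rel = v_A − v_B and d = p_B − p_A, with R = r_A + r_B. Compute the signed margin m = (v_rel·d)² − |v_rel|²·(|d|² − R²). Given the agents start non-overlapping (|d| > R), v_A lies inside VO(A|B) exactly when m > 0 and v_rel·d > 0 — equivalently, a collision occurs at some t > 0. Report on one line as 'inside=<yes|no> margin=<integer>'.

d = (7, -11),  |d|² = 170;  R = 8+3 = 11,  c = 170−11² = 49
v_rel = (2, 7),  |v_rel|² = 53;  v_rel·d = (2)·(7) + (7)·(-11) = -63
53·t² + 126·t + 49 = 0  ⇒  m = (-63)² − 53·49 = 1372
m = 1372 > 0,  v_rel·d = -63 < 0  ⇒  outside

inside=no margin=1372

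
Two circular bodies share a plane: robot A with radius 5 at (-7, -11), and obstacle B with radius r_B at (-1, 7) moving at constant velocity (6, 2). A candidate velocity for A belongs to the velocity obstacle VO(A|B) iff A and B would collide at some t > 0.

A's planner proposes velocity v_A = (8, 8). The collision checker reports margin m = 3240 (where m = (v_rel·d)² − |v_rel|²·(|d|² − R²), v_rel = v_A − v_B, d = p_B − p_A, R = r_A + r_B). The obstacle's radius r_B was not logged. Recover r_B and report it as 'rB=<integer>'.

m = 3240
d = (6, 18);  v_rel = (2, 6),  |v_rel|² = 40
v_rel×d = (2)·(18) − (6)·(6) = 0
since m = R²·40 − 0²:  R² = (0 + 3240) / 40 = 81
R = √81 = 9  ⇒  r_B = 9 − 5 = 4

rB=4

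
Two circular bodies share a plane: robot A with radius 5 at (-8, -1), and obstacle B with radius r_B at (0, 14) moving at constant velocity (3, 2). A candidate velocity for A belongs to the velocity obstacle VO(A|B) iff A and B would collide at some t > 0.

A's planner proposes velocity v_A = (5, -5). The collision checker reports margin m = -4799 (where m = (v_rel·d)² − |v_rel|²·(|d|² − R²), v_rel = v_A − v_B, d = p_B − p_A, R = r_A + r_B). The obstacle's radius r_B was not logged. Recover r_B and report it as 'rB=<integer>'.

m = -4799
d = (8, 15);  v_rel = (2, -7),  |v_rel|² = 53
v_rel×d = (2)·(15) − (-7)·(8) = 86
since m = R²·53 − 86²:  R² = (7396 + -4799) / 53 = 49
R = √49 = 7  ⇒  r_B = 7 − 5 = 2

rB=2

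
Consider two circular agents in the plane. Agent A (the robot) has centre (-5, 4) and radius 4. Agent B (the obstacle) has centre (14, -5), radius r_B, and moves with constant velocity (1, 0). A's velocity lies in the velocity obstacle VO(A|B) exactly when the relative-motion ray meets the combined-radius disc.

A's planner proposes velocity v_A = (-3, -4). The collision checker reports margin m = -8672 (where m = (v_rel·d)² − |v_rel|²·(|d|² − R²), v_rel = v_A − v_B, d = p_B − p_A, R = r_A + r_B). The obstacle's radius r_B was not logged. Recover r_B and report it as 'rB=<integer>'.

m = -8672
d = (19, -9);  v_rel = (-4, -4),  |v_rel|² = 32
v_rel×d = (-4)·(-9) − (-4)·(19) = 112
since m = R²·32 − 112²:  R² = (12544 + -8672) / 32 = 121
R = √121 = 11  ⇒  r_B = 11 − 4 = 7

rB=7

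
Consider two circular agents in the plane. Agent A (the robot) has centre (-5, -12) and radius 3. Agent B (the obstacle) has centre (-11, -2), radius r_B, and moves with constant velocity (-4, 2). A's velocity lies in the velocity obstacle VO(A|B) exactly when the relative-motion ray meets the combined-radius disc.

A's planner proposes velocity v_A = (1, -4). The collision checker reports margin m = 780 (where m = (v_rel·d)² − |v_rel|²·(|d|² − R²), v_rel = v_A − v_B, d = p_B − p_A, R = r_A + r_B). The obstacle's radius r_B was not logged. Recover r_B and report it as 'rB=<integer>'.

m = 780
d = (-6, 10);  v_rel = (5, -6),  |v_rel|² = 61
v_rel×d = (5)·(10) − (-6)·(-6) = 14
since m = R²·61 − 14²:  R² = (196 + 780) / 61 = 16
R = √16 = 4  ⇒  r_B = 4 − 3 = 1

rB=1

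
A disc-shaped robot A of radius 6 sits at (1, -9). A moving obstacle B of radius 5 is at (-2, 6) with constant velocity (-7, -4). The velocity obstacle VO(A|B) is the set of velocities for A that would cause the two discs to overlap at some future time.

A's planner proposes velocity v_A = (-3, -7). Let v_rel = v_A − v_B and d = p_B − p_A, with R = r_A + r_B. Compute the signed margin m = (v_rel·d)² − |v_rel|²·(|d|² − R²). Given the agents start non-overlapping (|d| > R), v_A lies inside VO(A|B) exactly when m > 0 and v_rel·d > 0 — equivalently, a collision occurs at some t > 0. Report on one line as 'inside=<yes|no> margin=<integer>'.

d = (-3, 15),  |d|² = 234;  R = 6+5 = 11,  c = 234−11² = 113
v_rel = (4, -3),  |v_rel|² = 25;  v_rel·d = (4)·(-3) + (-3)·(15) = -57
25·t² + 114·t + 113 = 0  ⇒  m = (-57)² − 25·113 = 424
m = 424 > 0,  v_rel·d = -57 < 0  ⇒  outside

inside=no margin=424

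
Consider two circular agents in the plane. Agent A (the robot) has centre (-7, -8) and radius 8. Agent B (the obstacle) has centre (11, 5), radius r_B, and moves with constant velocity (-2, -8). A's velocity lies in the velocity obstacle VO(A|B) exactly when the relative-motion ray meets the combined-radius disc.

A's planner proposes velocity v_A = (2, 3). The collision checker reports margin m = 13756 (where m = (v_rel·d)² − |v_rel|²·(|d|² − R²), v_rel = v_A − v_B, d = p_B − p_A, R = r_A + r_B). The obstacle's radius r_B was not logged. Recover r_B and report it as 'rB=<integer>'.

m = 13756
d = (18, 13);  v_rel = (4, 11),  |v_rel|² = 137
v_rel×d = (4)·(13) − (11)·(18) = -146
since m = R²·137 − (-146)²:  R² = (21316 + 13756) / 137 = 256
R = √256 = 16  ⇒  r_B = 16 − 8 = 8

rB=8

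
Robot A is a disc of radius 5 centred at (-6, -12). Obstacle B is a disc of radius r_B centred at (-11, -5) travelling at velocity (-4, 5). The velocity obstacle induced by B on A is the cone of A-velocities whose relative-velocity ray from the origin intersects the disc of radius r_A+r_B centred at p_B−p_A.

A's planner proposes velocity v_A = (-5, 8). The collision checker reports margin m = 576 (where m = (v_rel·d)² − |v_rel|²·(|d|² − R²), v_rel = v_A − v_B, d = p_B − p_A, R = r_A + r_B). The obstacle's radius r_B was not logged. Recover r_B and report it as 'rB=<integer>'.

m = 576
d = (-5, 7);  v_rel = (-1, 3),  |v_rel|² = 10
v_rel×d = (-1)·(7) − (3)·(-5) = 8
since m = R²·10 − 8²:  R² = (64 + 576) / 10 = 64
R = √64 = 8  ⇒  r_B = 8 − 5 = 3

rB=3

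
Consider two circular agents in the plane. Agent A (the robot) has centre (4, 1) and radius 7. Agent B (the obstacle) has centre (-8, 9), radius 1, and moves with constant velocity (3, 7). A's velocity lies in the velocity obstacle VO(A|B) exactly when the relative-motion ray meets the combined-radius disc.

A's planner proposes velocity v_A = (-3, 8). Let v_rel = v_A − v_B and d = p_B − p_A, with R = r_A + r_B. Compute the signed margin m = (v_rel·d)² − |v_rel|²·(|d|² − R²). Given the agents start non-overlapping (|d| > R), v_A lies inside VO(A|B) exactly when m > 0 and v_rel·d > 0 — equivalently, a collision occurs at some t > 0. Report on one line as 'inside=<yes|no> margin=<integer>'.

d = (-12, 8),  |d|² = 208;  R = 7+1 = 8,  c = 208−8² = 144
v_rel = (-6, 1),  |v_rel|² = 37;  v_rel·d = (-6)·(-12) + (1)·(8) = 80
37·t² − 160·t + 144 = 0  ⇒  m = 80² − 37·144 = 1072
m = 1072 > 0,  v_rel·d = 80 > 0  ⇒  inside

inside=yes margin=1072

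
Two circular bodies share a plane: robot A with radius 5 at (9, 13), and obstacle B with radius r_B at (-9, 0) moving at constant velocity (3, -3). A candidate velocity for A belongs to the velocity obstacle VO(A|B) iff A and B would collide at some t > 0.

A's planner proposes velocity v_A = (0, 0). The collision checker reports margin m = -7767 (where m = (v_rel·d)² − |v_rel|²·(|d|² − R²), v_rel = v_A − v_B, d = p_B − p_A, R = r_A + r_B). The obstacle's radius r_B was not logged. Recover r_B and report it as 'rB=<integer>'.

m = -7767
d = (-18, -13);  v_rel = (-3, 3),  |v_rel|² = 18
v_rel×d = (-3)·(-13) − (3)·(-18) = 93
since m = R²·18 − 93²:  R² = (8649 + -7767) / 18 = 49
R = √49 = 7  ⇒  r_B = 7 − 5 = 2

rB=2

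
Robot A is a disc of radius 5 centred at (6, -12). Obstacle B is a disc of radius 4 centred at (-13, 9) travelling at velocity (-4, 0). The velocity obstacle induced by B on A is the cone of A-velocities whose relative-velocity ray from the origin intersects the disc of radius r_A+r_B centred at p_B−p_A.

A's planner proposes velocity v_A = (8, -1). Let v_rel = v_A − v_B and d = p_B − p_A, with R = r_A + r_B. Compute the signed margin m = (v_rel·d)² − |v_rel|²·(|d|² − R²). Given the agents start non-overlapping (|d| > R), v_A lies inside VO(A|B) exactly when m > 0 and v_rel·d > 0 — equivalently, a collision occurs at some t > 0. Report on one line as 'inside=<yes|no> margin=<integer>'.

d = (-19, 21),  |d|² = 802;  R = 5+4 = 9,  c = 802−9² = 721
v_rel = (12, -1),  |v_rel|² = 145;  v_rel·d = (12)·(-19) + (-1)·(21) = -249
145·t² + 498·t + 721 = 0  ⇒  m = (-249)² − 145·721 = -42544
m = -42544 < 0,  v_rel·d = -249 < 0  ⇒  outside

inside=no margin=-42544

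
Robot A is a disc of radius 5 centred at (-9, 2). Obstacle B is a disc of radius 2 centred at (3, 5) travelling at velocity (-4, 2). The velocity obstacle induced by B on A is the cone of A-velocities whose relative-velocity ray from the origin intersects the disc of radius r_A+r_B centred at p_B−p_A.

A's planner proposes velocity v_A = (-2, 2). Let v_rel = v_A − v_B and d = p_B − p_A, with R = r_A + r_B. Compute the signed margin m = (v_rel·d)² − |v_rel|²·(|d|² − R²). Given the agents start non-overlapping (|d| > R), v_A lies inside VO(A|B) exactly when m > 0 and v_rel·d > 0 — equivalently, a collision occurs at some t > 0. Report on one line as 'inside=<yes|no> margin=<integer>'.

d = (12, 3),  |d|² = 153;  R = 5+2 = 7,  c = 153−7² = 104
v_rel = (2, 0),  |v_rel|² = 4;  v_rel·d = (2)·(12) + (0)·(3) = 24
4·t² − 48·t + 104 = 0  ⇒  m = 24² − 4·104 = 160
m = 160 > 0,  v_rel·d = 24 > 0  ⇒  inside

inside=yes margin=160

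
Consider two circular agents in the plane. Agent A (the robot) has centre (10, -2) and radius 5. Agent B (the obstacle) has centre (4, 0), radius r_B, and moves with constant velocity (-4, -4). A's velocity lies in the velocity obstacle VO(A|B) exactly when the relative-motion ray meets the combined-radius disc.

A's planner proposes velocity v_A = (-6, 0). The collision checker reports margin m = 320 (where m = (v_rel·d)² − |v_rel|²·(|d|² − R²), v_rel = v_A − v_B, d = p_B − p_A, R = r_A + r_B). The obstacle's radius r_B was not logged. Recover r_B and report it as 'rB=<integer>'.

m = 320
d = (-6, 2);  v_rel = (-2, 4),  |v_rel|² = 20
v_rel×d = (-2)·(2) − (4)·(-6) = 20
since m = R²·20 − 20²:  R² = (400 + 320) / 20 = 36
R = √36 = 6  ⇒  r_B = 6 − 5 = 1

rB=1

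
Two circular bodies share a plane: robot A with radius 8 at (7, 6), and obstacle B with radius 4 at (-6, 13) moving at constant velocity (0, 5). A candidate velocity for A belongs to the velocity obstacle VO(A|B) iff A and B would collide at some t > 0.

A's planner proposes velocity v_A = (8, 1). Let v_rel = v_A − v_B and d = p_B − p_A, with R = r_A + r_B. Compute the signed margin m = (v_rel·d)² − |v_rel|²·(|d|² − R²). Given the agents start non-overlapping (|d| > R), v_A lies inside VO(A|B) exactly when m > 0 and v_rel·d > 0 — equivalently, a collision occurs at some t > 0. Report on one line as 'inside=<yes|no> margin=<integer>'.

d = (-13, 7),  |d|² = 218;  R = 8+4 = 12,  c = 218−12² = 74
v_rel = (8, -4),  |v_rel|² = 80;  v_rel·d = (8)·(-13) + (-4)·(7) = -132
80·t² + 264·t + 74 = 0  ⇒  m = (-132)² − 80·74 = 11504
m = 11504 > 0,  v_rel·d = -132 < 0  ⇒  outside

inside=no margin=11504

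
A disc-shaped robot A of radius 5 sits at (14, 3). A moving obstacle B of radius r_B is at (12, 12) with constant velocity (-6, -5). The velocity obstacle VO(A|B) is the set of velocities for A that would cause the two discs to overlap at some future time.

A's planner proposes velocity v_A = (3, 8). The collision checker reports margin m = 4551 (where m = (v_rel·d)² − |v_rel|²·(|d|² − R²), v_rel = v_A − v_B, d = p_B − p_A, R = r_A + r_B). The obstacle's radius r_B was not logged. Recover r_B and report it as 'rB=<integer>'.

m = 4551
d = (-2, 9);  v_rel = (9, 13),  |v_rel|² = 250
v_rel×d = (9)·(9) − (13)·(-2) = 107
since m = R²·250 − 107²:  R² = (11449 + 4551) / 250 = 64
R = √64 = 8  ⇒  r_B = 8 − 5 = 3

rB=3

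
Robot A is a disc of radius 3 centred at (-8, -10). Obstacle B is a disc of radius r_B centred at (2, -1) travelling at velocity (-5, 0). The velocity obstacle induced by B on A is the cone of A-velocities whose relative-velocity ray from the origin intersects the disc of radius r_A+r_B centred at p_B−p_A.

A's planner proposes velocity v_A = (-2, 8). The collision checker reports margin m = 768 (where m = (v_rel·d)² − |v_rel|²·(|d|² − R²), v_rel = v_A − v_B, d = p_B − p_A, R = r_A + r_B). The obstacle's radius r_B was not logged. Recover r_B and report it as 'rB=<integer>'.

m = 768
d = (10, 9);  v_rel = (3, 8),  |v_rel|² = 73
v_rel×d = (3)·(9) − (8)·(10) = -53
since m = R²·73 − (-53)²:  R² = (2809 + 768) / 73 = 49
R = √49 = 7  ⇒  r_B = 7 − 3 = 4

rB=4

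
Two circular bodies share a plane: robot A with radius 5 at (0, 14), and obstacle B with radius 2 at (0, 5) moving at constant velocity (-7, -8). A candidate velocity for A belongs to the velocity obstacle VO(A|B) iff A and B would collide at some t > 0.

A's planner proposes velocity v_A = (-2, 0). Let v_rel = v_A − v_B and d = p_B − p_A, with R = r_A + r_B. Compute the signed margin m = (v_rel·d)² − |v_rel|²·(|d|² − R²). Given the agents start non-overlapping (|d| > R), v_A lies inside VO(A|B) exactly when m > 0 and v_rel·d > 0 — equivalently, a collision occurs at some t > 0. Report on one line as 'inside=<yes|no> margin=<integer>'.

d = (0, -9),  |d|² = 81;  R = 5+2 = 7,  c = 81−7² = 32
v_rel = (5, 8),  |v_rel|² = 89;  v_rel·d = (5)·(0) + (8)·(-9) = -72
89·t² + 144·t + 32 = 0  ⇒  m = (-72)² − 89·32 = 2336
m = 2336 > 0,  v_rel·d = -72 < 0  ⇒  outside

inside=no margin=2336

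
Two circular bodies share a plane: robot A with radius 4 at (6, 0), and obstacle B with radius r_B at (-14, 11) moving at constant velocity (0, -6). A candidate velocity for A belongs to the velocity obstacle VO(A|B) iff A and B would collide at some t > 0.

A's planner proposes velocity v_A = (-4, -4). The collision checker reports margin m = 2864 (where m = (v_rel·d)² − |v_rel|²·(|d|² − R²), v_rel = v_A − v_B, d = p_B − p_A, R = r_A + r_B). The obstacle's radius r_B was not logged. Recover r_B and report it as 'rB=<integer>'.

m = 2864
d = (-20, 11);  v_rel = (-4, 2),  |v_rel|² = 20
v_rel×d = (-4)·(11) − (2)·(-20) = -4
since m = R²·20 − (-4)²:  R² = (16 + 2864) / 20 = 144
R = √144 = 12  ⇒  r_B = 12 − 4 = 8

rB=8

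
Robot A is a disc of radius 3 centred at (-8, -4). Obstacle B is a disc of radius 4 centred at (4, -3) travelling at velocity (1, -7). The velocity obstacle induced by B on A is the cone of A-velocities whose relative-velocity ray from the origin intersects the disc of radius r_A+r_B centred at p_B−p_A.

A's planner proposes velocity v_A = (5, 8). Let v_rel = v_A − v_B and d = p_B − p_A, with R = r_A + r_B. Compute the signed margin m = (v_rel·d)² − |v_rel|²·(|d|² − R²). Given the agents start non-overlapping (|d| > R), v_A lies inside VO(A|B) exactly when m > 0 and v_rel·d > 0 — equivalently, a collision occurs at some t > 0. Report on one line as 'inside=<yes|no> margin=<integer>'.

d = (12, 1),  |d|² = 145;  R = 3+4 = 7,  c = 145−7² = 96
v_rel = (4, 15),  |v_rel|² = 241;  v_rel·d = (4)·(12) + (15)·(1) = 63
241·t² − 126·t + 96 = 0  ⇒  m = 63² − 241·96 = -19167
m = -19167 < 0,  v_rel·d = 63 > 0  ⇒  outside

inside=no margin=-19167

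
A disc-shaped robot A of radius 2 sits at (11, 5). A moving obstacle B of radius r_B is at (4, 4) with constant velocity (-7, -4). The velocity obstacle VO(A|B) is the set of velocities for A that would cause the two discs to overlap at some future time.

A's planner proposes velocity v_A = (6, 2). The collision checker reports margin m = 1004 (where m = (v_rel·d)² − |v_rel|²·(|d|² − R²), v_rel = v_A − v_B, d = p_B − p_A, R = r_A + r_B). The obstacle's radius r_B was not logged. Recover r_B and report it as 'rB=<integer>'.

m = 1004
d = (-7, -1);  v_rel = (13, 6),  |v_rel|² = 205
v_rel×d = (13)·(-1) − (6)·(-7) = 29
since m = R²·205 − 29²:  R² = (841 + 1004) / 205 = 9
R = √9 = 3  ⇒  r_B = 3 − 2 = 1

rB=1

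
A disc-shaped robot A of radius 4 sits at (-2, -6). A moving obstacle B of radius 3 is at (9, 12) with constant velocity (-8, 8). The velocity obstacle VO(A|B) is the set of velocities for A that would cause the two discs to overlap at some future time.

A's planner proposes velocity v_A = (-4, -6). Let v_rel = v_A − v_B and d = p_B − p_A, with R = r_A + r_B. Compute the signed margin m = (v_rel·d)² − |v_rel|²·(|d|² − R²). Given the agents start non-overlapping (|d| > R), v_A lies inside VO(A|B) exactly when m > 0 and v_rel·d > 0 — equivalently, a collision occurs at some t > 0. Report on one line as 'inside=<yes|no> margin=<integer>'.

d = (11, 18),  |d|² = 445;  R = 4+3 = 7,  c = 445−7² = 396
v_rel = (4, -14),  |v_rel|² = 212;  v_rel·d = (4)·(11) + (-14)·(18) = -208
212·t² + 416·t + 396 = 0  ⇒  m = (-208)² − 212·396 = -40688
m = -40688 < 0,  v_rel·d = -208 < 0  ⇒  outside

inside=no margin=-40688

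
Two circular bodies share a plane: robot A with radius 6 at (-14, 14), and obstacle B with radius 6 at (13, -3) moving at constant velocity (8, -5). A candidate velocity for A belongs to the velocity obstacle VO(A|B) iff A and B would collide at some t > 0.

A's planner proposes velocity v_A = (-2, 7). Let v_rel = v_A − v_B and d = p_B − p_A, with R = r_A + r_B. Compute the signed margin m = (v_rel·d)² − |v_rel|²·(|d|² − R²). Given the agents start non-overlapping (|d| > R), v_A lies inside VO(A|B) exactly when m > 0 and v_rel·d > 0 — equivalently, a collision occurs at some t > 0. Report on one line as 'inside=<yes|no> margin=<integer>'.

d = (27, -17),  |d|² = 1018;  R = 6+6 = 12,  c = 1018−12² = 874
v_rel = (-10, 12),  |v_rel|² = 244;  v_rel·d = (-10)·(27) + (12)·(-17) = -474
244·t² + 948·t + 874 = 0  ⇒  m = (-474)² − 244·874 = 11420
m = 11420 > 0,  v_rel·d = -474 < 0  ⇒  outside

inside=no margin=11420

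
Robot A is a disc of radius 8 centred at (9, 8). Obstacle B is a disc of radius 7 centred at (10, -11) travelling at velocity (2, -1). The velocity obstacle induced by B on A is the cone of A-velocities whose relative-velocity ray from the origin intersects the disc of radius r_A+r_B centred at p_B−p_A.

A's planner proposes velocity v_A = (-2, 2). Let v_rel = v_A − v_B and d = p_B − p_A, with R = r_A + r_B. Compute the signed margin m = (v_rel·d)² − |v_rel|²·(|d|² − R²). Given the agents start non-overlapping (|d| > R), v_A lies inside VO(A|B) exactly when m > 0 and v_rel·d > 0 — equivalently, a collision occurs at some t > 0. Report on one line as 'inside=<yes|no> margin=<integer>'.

d = (1, -19),  |d|² = 362;  R = 8+7 = 15,  c = 362−15² = 137
v_rel = (-4, 3),  |v_rel|² = 25;  v_rel·d = (-4)·(1) + (3)·(-19) = -61
25·t² + 122·t + 137 = 0  ⇒  m = (-61)² − 25·137 = 296
m = 296 > 0,  v_rel·d = -61 < 0  ⇒  outside

inside=no margin=296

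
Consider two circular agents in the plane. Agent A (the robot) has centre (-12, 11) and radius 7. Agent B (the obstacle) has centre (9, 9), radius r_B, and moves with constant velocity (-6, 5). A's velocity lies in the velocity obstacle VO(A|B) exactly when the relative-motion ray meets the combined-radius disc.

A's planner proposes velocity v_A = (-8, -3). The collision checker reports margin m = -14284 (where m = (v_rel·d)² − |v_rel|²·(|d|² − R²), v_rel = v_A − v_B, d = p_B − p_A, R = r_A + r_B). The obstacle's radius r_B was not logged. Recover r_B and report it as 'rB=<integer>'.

m = -14284
d = (21, -2);  v_rel = (-2, -8),  |v_rel|² = 68
v_rel×d = (-2)·(-2) − (-8)·(21) = 172
since m = R²·68 − 172²:  R² = (29584 + -14284) / 68 = 225
R = √225 = 15  ⇒  r_B = 15 − 7 = 8

rB=8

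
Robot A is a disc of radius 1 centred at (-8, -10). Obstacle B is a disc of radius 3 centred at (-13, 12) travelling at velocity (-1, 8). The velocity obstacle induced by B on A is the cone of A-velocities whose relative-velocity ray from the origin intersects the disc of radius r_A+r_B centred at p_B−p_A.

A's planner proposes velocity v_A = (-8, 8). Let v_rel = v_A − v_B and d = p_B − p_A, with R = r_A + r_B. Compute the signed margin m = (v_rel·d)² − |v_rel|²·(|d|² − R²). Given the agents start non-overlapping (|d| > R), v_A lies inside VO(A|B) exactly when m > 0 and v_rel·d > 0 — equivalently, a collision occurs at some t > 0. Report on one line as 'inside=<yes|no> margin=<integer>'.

d = (-5, 22),  |d|² = 509;  R = 1+3 = 4,  c = 509−4² = 493
v_rel = (-7, 0),  |v_rel|² = 49;  v_rel·d = (-7)·(-5) + (0)·(22) = 35
49·t² − 70·t + 493 = 0  ⇒  m = 35² − 49·493 = -22932
m = -22932 < 0,  v_rel·d = 35 > 0  ⇒  outside

inside=no margin=-22932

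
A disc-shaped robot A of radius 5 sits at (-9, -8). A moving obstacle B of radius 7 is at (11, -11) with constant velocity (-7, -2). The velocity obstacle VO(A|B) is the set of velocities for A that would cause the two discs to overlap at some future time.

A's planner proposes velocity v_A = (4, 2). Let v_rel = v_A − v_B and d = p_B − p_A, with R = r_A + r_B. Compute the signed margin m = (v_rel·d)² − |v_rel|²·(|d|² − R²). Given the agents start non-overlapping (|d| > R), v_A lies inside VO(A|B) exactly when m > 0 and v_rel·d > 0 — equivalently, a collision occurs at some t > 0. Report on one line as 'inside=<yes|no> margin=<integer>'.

d = (20, -3),  |d|² = 409;  R = 5+7 = 12,  c = 409−12² = 265
v_rel = (11, 4),  |v_rel|² = 137;  v_rel·d = (11)·(20) + (4)·(-3) = 208
137·t² − 416·t + 265 = 0  ⇒  m = 208² − 137·265 = 6959
m = 6959 > 0,  v_rel·d = 208 > 0  ⇒  inside

inside=yes margin=6959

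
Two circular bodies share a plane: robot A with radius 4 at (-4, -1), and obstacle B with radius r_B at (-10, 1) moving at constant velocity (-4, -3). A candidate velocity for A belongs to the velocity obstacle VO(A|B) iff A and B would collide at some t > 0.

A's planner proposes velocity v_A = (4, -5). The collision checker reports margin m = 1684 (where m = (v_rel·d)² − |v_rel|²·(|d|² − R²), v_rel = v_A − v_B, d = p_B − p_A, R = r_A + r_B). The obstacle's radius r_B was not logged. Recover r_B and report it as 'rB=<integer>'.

m = 1684
d = (-6, 2);  v_rel = (8, -2),  |v_rel|² = 68
v_rel×d = (8)·(2) − (-2)·(-6) = 4
since m = R²·68 − 4²:  R² = (16 + 1684) / 68 = 25
R = √25 = 5  ⇒  r_B = 5 − 4 = 1

rB=1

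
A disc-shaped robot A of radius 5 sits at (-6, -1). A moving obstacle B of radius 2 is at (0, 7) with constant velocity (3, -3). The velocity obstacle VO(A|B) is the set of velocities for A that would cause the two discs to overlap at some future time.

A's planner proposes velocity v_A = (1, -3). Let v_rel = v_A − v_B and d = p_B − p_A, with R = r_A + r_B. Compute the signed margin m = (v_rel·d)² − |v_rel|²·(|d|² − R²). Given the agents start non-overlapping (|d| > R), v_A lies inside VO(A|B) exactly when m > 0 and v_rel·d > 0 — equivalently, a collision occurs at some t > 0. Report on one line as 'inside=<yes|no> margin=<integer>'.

d = (6, 8),  |d|² = 100;  R = 5+2 = 7,  c = 100−7² = 51
v_rel = (-2, 0),  |v_rel|² = 4;  v_rel·d = (-2)·(6) + (0)·(8) = -12
4·t² + 24·t + 51 = 0  ⇒  m = (-12)² − 4·51 = -60
m = -60 < 0,  v_rel·d = -12 < 0  ⇒  outside

inside=no margin=-60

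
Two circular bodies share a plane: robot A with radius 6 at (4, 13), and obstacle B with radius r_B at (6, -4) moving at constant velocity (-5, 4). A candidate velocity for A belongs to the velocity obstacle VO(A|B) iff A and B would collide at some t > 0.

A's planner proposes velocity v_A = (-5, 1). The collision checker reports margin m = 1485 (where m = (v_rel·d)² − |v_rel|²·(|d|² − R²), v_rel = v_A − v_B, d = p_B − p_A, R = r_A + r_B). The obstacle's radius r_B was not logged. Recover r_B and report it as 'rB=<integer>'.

m = 1485
d = (2, -17);  v_rel = (0, -3),  |v_rel|² = 9
v_rel×d = (0)·(-17) − (-3)·(2) = 6
since m = R²·9 − 6²:  R² = (36 + 1485) / 9 = 169
R = √169 = 13  ⇒  r_B = 13 − 6 = 7

rB=7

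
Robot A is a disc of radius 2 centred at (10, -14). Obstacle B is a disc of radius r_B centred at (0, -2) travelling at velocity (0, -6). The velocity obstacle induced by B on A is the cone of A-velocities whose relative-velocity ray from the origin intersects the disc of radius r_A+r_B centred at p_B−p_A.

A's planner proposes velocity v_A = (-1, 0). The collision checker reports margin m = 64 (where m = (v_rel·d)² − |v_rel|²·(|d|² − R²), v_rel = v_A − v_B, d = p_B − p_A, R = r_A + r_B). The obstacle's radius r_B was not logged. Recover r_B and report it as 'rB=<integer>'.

m = 64
d = (-10, 12);  v_rel = (-1, 6),  |v_rel|² = 37
v_rel×d = (-1)·(12) − (6)·(-10) = 48
since m = R²·37 − 48²:  R² = (2304 + 64) / 37 = 64
R = √64 = 8  ⇒  r_B = 8 − 2 = 6

rB=6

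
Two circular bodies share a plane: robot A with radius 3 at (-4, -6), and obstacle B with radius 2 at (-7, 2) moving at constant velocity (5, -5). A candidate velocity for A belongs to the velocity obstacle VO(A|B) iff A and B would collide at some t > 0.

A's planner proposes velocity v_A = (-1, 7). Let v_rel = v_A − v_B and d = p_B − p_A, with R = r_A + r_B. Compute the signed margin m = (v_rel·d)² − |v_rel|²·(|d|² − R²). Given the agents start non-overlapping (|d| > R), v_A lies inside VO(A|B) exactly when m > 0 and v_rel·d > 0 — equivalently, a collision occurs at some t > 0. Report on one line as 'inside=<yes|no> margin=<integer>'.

d = (-3, 8),  |d|² = 73;  R = 3+2 = 5,  c = 73−5² = 48
v_rel = (-6, 12),  |v_rel|² = 180;  v_rel·d = (-6)·(-3) + (12)·(8) = 114
180·t² − 228·t + 48 = 0  ⇒  m = 114² − 180·48 = 4356
m = 4356 > 0,  v_rel·d = 114 > 0  ⇒  inside

inside=yes margin=4356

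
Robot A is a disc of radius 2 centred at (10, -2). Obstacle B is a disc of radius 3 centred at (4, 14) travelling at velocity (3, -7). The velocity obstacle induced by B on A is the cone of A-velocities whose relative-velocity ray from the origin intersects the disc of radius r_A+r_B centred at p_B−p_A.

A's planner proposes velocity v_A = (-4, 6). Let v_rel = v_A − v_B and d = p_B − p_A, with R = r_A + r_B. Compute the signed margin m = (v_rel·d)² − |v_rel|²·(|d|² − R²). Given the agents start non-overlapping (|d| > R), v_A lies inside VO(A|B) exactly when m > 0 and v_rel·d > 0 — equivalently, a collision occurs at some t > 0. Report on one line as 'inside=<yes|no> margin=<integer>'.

d = (-6, 16),  |d|² = 292;  R = 2+3 = 5,  c = 292−5² = 267
v_rel = (-7, 13),  |v_rel|² = 218;  v_rel·d = (-7)·(-6) + (13)·(16) = 250
218·t² − 500·t + 267 = 0  ⇒  m = 250² − 218·267 = 4294
m = 4294 > 0,  v_rel·d = 250 > 0  ⇒  inside

inside=yes margin=4294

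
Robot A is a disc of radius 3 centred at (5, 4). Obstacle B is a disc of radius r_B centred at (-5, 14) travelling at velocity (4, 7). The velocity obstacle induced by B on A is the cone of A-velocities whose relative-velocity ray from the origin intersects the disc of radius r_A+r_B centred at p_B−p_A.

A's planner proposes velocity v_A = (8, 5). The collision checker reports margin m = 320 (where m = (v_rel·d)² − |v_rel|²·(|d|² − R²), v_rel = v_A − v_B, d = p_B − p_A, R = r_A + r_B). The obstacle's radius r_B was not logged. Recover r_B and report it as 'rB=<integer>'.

m = 320
d = (-10, 10);  v_rel = (4, -2),  |v_rel|² = 20
v_rel×d = (4)·(10) − (-2)·(-10) = 20
since m = R²·20 − 20²:  R² = (400 + 320) / 20 = 36
R = √36 = 6  ⇒  r_B = 6 − 3 = 3

rB=3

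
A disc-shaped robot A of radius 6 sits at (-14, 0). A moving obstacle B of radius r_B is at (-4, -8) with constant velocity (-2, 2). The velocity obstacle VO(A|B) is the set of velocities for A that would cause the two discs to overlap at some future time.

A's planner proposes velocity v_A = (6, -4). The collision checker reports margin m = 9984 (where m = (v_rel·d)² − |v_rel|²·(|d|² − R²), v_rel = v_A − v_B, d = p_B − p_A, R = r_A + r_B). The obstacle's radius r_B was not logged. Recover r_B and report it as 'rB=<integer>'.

m = 9984
d = (10, -8);  v_rel = (8, -6),  |v_rel|² = 100
v_rel×d = (8)·(-8) − (-6)·(10) = -4
since m = R²·100 − (-4)²:  R² = (16 + 9984) / 100 = 100
R = √100 = 10  ⇒  r_B = 10 − 6 = 4

rB=4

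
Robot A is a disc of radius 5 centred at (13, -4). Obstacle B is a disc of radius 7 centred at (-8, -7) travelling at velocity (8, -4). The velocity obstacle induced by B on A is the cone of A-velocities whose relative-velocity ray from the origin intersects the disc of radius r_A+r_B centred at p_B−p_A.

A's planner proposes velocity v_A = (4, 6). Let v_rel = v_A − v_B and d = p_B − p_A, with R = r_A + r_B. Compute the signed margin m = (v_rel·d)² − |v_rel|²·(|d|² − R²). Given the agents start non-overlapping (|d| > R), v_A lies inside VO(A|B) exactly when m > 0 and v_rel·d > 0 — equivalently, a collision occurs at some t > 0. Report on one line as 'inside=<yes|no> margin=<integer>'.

d = (-21, -3),  |d|² = 450;  R = 5+7 = 12,  c = 450−12² = 306
v_rel = (-4, 10),  |v_rel|² = 116;  v_rel·d = (-4)·(-21) + (10)·(-3) = 54
116·t² − 108·t + 306 = 0  ⇒  m = 54² − 116·306 = -32580
m = -32580 < 0,  v_rel·d = 54 > 0  ⇒  outside

inside=no margin=-32580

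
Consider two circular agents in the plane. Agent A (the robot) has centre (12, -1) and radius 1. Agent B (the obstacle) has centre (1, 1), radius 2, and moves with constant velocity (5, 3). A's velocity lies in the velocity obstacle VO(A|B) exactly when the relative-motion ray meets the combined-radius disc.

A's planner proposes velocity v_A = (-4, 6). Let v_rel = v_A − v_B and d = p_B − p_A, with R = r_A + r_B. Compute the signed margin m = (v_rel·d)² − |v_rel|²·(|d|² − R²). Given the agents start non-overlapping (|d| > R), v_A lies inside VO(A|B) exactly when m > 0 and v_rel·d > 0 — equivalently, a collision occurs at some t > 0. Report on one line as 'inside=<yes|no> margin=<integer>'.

d = (-11, 2),  |d|² = 125;  R = 1+2 = 3,  c = 125−3² = 116
v_rel = (-9, 3),  |v_rel|² = 90;  v_rel·d = (-9)·(-11) + (3)·(2) = 105
90·t² − 210·t + 116 = 0  ⇒  m = 105² − 90·116 = 585
m = 585 > 0,  v_rel·d = 105 > 0  ⇒  inside

inside=yes margin=585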